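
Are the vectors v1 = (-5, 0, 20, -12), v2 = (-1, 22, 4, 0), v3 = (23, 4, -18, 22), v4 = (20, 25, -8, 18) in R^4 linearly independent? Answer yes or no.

Form the matrix with these vectors as rows and row reduce.
R2 ← R2 − (1/5)·R1: [0, 22, 0, 12/5]
R3 ← R3 + (23/5)·R1: [0, 4, 74, -166/5]
R4 ← R4 + (4)·R1: [0, 25, 72, -30]
R3 ← R3 − (2/11)·R2: [0, 0, 74, -370/11]
R4 ← R4 − (25/22)·R2: [0, 0, 72, -360/11]
R4 ← R4 − (36/37)·R3: [0, 0, 0, 0]
3 nonzero rows, so the 4 vectors span a space of dimension 3.
Since 3 < 4, the vectors are linearly dependent.

no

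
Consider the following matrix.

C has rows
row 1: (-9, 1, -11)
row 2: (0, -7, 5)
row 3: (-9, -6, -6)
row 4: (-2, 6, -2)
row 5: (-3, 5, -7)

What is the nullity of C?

0

Row reduce to echelon form.
R3 ← R3 − R1: [0, -7, 5]
R4 ← R4 − (2/9)·R1: [0, 52/9, 4/9]
R5 ← R5 − (1/3)·R1: [0, 14/3, -10/3]
R3 ← R3 − R2: [0, 0, 0]
R4 ← R4 + (52/63)·R2: [0, 0, 32/7]
R5 ← R5 + (2/3)·R2: [0, 0, 0]
Swap R3 ↔ R4
3 nonzero rows, so rank(C) = 3.
C has 3 columns; by rank–nullity, nullity = 3 − 3 = 0.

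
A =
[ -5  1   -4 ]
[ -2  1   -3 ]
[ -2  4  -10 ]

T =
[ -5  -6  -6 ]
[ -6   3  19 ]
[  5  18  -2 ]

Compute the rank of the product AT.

2

First compute AT:
[[ -1, -39,  57],
 [-11, -39,  37],
 [-64, -156, 108]]
Now row reduce the product.
R2 ← R2 − (11)·R1: [0, 390, -590]
R3 ← R3 − (64)·R1: [0, 2340, -3540]
R3 ← R3 − (6)·R2: [0, 0, 0]
2 nonzero rows, so rank(AT) = 2.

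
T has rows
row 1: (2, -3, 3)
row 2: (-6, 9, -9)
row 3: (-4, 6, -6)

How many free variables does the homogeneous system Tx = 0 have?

2

Row reduce to echelon form.
R2 ← R2 + (3)·R1: [0, 0, 0]
R3 ← R3 + (2)·R1: [0, 0, 0]
1 nonzero row, so rank(T) = 1.
T has 3 columns; by rank–nullity, nullity = 3 − 1 = 2.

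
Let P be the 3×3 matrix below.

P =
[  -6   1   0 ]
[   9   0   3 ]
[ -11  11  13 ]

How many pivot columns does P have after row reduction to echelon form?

3

Row reduce to echelon form.
R2 ← R2 + (3/2)·R1: [0, 3/2, 3]
R3 ← R3 − (11/6)·R1: [0, 55/6, 13]
R3 ← R3 − (55/9)·R2: [0, 0, -16/3]
Echelon form has 3 nonzero rows, so rank(P) = 3.
Each nonzero row contributes one pivot column: 3 pivot columns.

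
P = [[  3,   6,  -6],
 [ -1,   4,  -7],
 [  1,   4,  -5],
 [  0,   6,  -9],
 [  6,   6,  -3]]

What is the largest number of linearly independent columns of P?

2

Row reduce to echelon form.
R2 ← R2 + (1/3)·R1: [0, 6, -9]
R3 ← R3 − (1/3)·R1: [0, 2, -3]
R5 ← R5 − (2)·R1: [0, -6, 9]
R3 ← R3 − (1/3)·R2: [0, 0, 0]
R4 ← R4 − R2: [0, 0, 0]
R5 ← R5 + R2: [0, 0, 0]
Echelon form has 2 nonzero rows, so rank(P) = 2.
The rank gives the maximum number of linearly independent columns: 2.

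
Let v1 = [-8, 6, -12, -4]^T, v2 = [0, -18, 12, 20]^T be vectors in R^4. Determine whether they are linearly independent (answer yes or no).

Form the matrix with these vectors as rows and row reduce.
2 nonzero rows, so the 2 vectors span a space of dimension 2.
Since 2 = 2, the vectors are linearly independent.

yes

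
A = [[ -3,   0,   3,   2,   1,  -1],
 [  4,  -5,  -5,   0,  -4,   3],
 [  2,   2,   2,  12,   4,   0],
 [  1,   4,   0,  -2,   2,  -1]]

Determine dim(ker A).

Row reduce to echelon form.
R2 ← R2 + (4/3)·R1: [0, -5, -1, 8/3, -8/3, 5/3]
R3 ← R3 + (2/3)·R1: [0, 2, 4, 40/3, 14/3, -2/3]
R4 ← R4 + (1/3)·R1: [0, 4, 1, -4/3, 7/3, -4/3]
R3 ← R3 + (2/5)·R2: [0, 0, 18/5, 72/5, 18/5, 0]
R4 ← R4 + (4/5)·R2: [0, 0, 1/5, 4/5, 1/5, 0]
R4 ← R4 − (1/18)·R3: [0, 0, 0, 0, 0, 0]
3 nonzero rows, so rank(A) = 3.
A has 6 columns; by rank–nullity, nullity = 6 − 3 = 3.

3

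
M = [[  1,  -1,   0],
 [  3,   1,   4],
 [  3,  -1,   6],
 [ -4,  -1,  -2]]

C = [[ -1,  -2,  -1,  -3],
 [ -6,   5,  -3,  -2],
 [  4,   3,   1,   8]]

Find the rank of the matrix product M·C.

First compute MC:
[[  5,  -7,   2,  -1],
 [  7,  11,  -2,  21],
 [ 27,   7,   6,  41],
 [  2,  -3,   5,  -2]]
Now row reduce the product.
R2 ← R2 − (7/5)·R1: [0, 104/5, -24/5, 112/5]
R3 ← R3 − (27/5)·R1: [0, 224/5, -24/5, 232/5]
R4 ← R4 − (2/5)·R1: [0, -1/5, 21/5, -8/5]
R3 ← R3 − (28/13)·R2: [0, 0, 72/13, -24/13]
R4 ← R4 + (1/104)·R2: [0, 0, 54/13, -18/13]
R4 ← R4 − (3/4)·R3: [0, 0, 0, 0]
3 nonzero rows, so rank(MC) = 3.

3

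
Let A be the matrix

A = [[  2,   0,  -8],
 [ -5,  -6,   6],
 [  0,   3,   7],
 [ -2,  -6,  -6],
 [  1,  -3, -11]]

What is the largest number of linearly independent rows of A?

Row reduce to echelon form.
R2 ← R2 + (5/2)·R1: [0, -6, -14]
R4 ← R4 + R1: [0, -6, -14]
R5 ← R5 − (1/2)·R1: [0, -3, -7]
R3 ← R3 + (1/2)·R2: [0, 0, 0]
R4 ← R4 − R2: [0, 0, 0]
R5 ← R5 − (1/2)·R2: [0, 0, 0]
Echelon form has 2 nonzero rows, so rank(A) = 2.
The rank gives the maximum number of linearly independent rows: 2.

2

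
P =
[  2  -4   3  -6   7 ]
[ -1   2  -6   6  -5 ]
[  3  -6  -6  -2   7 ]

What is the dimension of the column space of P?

Row reduce to echelon form.
R2 ← R2 + (1/2)·R1: [0, 0, -9/2, 3, -3/2]
R3 ← R3 − (3/2)·R1: [0, 0, -21/2, 7, -7/2]
R3 ← R3 − (7/3)·R2: [0, 0, 0, 0, 0]
Echelon form has 2 nonzero rows, so rank(P) = 2.
The column space has dimension equal to the rank: 2.

2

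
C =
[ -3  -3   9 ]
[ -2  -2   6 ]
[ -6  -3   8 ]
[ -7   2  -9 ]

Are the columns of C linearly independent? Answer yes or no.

Row reduce C to echelon form.
R2 ← R2 − (2/3)·R1: [0, 0, 0]
R3 ← R3 − (2)·R1: [0, 3, -10]
R4 ← R4 − (7/3)·R1: [0, 9, -30]
Swap R2 ↔ R3
R4 ← R4 − (3)·R2: [0, 0, 0]
2 pivots among 3 columns.
Only 2 < 3 pivot columns, so the columns are linearly dependent.

no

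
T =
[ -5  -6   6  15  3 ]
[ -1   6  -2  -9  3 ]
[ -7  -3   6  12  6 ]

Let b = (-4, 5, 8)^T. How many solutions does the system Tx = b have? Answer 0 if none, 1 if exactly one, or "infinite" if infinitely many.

0

Row reduce the augmented matrix [T | b].
R2 ← R2 − (1/5)·R1: [0, 36/5, -16/5, -12, 12/5, 29/5]
R3 ← R3 − (7/5)·R1: [0, 27/5, -12/5, -9, 9/5, 68/5]
R3 ← R3 − (3/4)·R2: [0, 0, 0, 0, 0, 37/4]
The echelon form has 3 nonzero rows; the last pivot sits in the augmented column, so rank(T) = 2 but rank([T|b]) = 3.
Since the ranks differ, the system is inconsistent.
It has no solutions.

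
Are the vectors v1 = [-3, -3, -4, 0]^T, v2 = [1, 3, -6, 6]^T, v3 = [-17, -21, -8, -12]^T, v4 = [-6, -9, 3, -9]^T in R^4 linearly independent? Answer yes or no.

Form the matrix with these vectors as rows and row reduce.
R2 ← R2 + (1/3)·R1: [0, 2, -22/3, 6]
R3 ← R3 − (17/3)·R1: [0, -4, 44/3, -12]
R4 ← R4 − (2)·R1: [0, -3, 11, -9]
R3 ← R3 + (2)·R2: [0, 0, 0, 0]
R4 ← R4 + (3/2)·R2: [0, 0, 0, 0]
2 nonzero rows, so the 4 vectors span a space of dimension 2.
Since 2 < 4, the vectors are linearly dependent.

no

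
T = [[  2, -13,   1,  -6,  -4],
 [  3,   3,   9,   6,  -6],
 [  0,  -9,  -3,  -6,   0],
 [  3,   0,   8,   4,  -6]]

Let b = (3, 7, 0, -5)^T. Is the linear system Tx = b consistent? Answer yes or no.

no

Row reduce the augmented matrix [T | b].
R2 ← R2 − (3/2)·R1: [0, 45/2, 15/2, 15, 0, 5/2]
R4 ← R4 − (3/2)·R1: [0, 39/2, 13/2, 13, 0, -19/2]
R3 ← R3 + (2/5)·R2: [0, 0, 0, 0, 0, 1]
R4 ← R4 − (13/15)·R2: [0, 0, 0, 0, 0, -35/3]
R4 ← R4 + (35/3)·R3: [0, 0, 0, 0, 0, 0]
The echelon form has 3 nonzero rows; the last pivot sits in the augmented column, so rank(T) = 2 but rank([T|b]) = 3.
Since the ranks differ, the system is inconsistent.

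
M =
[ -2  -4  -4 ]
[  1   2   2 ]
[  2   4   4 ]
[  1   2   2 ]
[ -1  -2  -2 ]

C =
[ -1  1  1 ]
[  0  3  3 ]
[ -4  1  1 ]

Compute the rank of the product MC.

1

First compute MC:
[[ 18, -18, -18],
 [ -9,   9,   9],
 [-18,  18,  18],
 [ -9,   9,   9],
 [  9,  -9,  -9]]
Now row reduce the product.
R2 ← R2 + (1/2)·R1: [0, 0, 0]
R3 ← R3 + R1: [0, 0, 0]
R4 ← R4 + (1/2)·R1: [0, 0, 0]
R5 ← R5 − (1/2)·R1: [0, 0, 0]
1 nonzero row, so rank(MC) = 1.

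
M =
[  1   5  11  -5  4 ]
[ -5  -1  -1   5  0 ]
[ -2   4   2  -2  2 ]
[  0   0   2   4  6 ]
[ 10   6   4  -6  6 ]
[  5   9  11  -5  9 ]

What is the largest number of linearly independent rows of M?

5

Row reduce to echelon form.
R2 ← R2 + (5)·R1: [0, 24, 54, -20, 20]
R3 ← R3 + (2)·R1: [0, 14, 24, -12, 10]
R5 ← R5 − (10)·R1: [0, -44, -106, 44, -34]
R6 ← R6 − (5)·R1: [0, -16, -44, 20, -11]
R3 ← R3 − (7/12)·R2: [0, 0, -15/2, -1/3, -5/3]
R5 ← R5 + (11/6)·R2: [0, 0, -7, 22/3, 8/3]
R6 ← R6 + (2/3)·R2: [0, 0, -8, 20/3, 7/3]
R4 ← R4 + (4/15)·R3: [0, 0, 0, 176/45, 50/9]
R5 ← R5 − (14/15)·R3: [0, 0, 0, 344/45, 38/9]
R6 ← R6 − (16/15)·R3: [0, 0, 0, 316/45, 37/9]
R5 ← R5 − (43/22)·R4: [0, 0, 0, 0, -73/11]
R6 ← R6 − (79/44)·R4: [0, 0, 0, 0, -129/22]
R6 ← R6 − (129/146)·R5: [0, 0, 0, 0, 0]
Echelon form has 5 nonzero rows, so rank(M) = 5.
The rank gives the maximum number of linearly independent rows: 5.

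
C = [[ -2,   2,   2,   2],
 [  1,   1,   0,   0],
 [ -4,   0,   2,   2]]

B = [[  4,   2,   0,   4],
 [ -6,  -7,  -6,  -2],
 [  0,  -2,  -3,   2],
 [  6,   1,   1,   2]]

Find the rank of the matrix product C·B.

2

First compute CB:
[[ -8, -20, -16,  -4],
 [ -2,  -5,  -6,   2],
 [ -4, -10,  -4,  -8]]
Now row reduce the product.
R2 ← R2 − (1/4)·R1: [0, 0, -2, 3]
R3 ← R3 − (1/2)·R1: [0, 0, 4, -6]
R3 ← R3 + (2)·R2: [0, 0, 0, 0]
2 nonzero rows, so rank(CB) = 2.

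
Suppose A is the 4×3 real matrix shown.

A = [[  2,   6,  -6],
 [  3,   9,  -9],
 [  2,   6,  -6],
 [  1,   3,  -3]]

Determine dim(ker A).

2

Row reduce to echelon form.
R2 ← R2 − (3/2)·R1: [0, 0, 0]
R3 ← R3 − R1: [0, 0, 0]
R4 ← R4 − (1/2)·R1: [0, 0, 0]
1 nonzero row, so rank(A) = 1.
A has 3 columns; by rank–nullity, nullity = 3 − 1 = 2.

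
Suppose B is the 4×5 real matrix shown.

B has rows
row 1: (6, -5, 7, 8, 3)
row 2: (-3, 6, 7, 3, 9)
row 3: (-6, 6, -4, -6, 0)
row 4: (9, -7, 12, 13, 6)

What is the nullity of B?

3

Row reduce to echelon form.
R2 ← R2 + (1/2)·R1: [0, 7/2, 21/2, 7, 21/2]
R3 ← R3 + R1: [0, 1, 3, 2, 3]
R4 ← R4 − (3/2)·R1: [0, 1/2, 3/2, 1, 3/2]
R3 ← R3 − (2/7)·R2: [0, 0, 0, 0, 0]
R4 ← R4 − (1/7)·R2: [0, 0, 0, 0, 0]
2 nonzero rows, so rank(B) = 2.
B has 5 columns; by rank–nullity, nullity = 5 − 2 = 3.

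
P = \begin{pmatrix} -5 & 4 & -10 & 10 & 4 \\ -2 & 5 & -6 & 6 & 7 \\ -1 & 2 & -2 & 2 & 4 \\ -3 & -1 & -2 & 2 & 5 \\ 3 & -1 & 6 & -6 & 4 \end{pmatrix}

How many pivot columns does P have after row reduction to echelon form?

Row reduce to echelon form.
R2 ← R2 − (2/5)·R1: [0, 17/5, -2, 2, 27/5]
R3 ← R3 − (1/5)·R1: [0, 6/5, 0, 0, 16/5]
R4 ← R4 − (3/5)·R1: [0, -17/5, 4, -4, 13/5]
R5 ← R5 + (3/5)·R1: [0, 7/5, 0, 0, 32/5]
R3 ← R3 − (6/17)·R2: [0, 0, 12/17, -12/17, 22/17]
R4 ← R4 + R2: [0, 0, 2, -2, 8]
R5 ← R5 − (7/17)·R2: [0, 0, 14/17, -14/17, 71/17]
R4 ← R4 − (17/6)·R3: [0, 0, 0, 0, 13/3]
R5 ← R5 − (7/6)·R3: [0, 0, 0, 0, 8/3]
R5 ← R5 − (8/13)·R4: [0, 0, 0, 0, 0]
Echelon form has 4 nonzero rows, so rank(P) = 4.
Each nonzero row contributes one pivot column: 4 pivot columns.

4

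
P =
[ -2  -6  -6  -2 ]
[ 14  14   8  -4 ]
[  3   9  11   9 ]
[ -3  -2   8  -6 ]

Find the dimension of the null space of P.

0

Row reduce to echelon form.
R2 ← R2 + (7)·R1: [0, -28, -34, -18]
R3 ← R3 + (3/2)·R1: [0, 0, 2, 6]
R4 ← R4 − (3/2)·R1: [0, 7, 17, -3]
R4 ← R4 + (1/4)·R2: [0, 0, 17/2, -15/2]
R4 ← R4 − (17/4)·R3: [0, 0, 0, -33]
4 nonzero rows, so rank(P) = 4.
P has 4 columns; by rank–nullity, nullity = 4 − 4 = 0.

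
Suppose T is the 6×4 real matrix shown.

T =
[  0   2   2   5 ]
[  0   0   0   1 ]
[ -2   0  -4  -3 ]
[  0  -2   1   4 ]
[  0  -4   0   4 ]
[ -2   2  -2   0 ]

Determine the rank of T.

4

Row reduce to echelon form.
Swap R1 ↔ R3
R6 ← R6 − R1: [0, 2, 2, 3]
Swap R2 ↔ R3
R4 ← R4 + R2: [0, 0, 3, 9]
R5 ← R5 + (2)·R2: [0, 0, 4, 14]
R6 ← R6 − R2: [0, 0, 0, -2]
Swap R3 ↔ R4
R5 ← R5 − (4/3)·R3: [0, 0, 0, 2]
R5 ← R5 − (2)·R4: [0, 0, 0, 0]
R6 ← R6 + (2)·R4: [0, 0, 0, 0]
Echelon form has 4 nonzero rows, so rank(T) = 4.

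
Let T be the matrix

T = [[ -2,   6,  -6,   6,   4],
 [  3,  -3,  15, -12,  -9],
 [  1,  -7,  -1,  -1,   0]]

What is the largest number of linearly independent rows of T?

Row reduce to echelon form.
R2 ← R2 + (3/2)·R1: [0, 6, 6, -3, -3]
R3 ← R3 + (1/2)·R1: [0, -4, -4, 2, 2]
R3 ← R3 + (2/3)·R2: [0, 0, 0, 0, 0]
Echelon form has 2 nonzero rows, so rank(T) = 2.
The rank gives the maximum number of linearly independent rows: 2.

2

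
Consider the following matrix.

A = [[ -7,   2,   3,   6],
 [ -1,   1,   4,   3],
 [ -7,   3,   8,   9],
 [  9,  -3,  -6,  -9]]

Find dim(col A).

Row reduce to echelon form.
R2 ← R2 − (1/7)·R1: [0, 5/7, 25/7, 15/7]
R3 ← R3 − R1: [0, 1, 5, 3]
R4 ← R4 + (9/7)·R1: [0, -3/7, -15/7, -9/7]
R3 ← R3 − (7/5)·R2: [0, 0, 0, 0]
R4 ← R4 + (3/5)·R2: [0, 0, 0, 0]
Echelon form has 2 nonzero rows, so rank(A) = 2.
The column space has dimension equal to the rank: 2.

2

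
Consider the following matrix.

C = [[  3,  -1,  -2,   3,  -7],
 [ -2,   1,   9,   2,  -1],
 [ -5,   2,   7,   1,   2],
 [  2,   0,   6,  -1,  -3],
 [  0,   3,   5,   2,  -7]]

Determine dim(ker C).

0

Row reduce to echelon form.
R2 ← R2 + (2/3)·R1: [0, 1/3, 23/3, 4, -17/3]
R3 ← R3 + (5/3)·R1: [0, 1/3, 11/3, 6, -29/3]
R4 ← R4 − (2/3)·R1: [0, 2/3, 22/3, -3, 5/3]
R3 ← R3 − R2: [0, 0, -4, 2, -4]
R4 ← R4 − (2)·R2: [0, 0, -8, -11, 13]
R5 ← R5 − (9)·R2: [0, 0, -64, -34, 44]
R4 ← R4 − (2)·R3: [0, 0, 0, -15, 21]
R5 ← R5 − (16)·R3: [0, 0, 0, -66, 108]
R5 ← R5 − (22/5)·R4: [0, 0, 0, 0, 78/5]
5 nonzero rows, so rank(C) = 5.
C has 5 columns; by rank–nullity, nullity = 5 − 5 = 0.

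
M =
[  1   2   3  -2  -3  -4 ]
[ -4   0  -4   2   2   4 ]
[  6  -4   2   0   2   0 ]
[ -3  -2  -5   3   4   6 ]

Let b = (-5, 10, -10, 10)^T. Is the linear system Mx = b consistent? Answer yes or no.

Row reduce the augmented matrix [M | b].
R2 ← R2 + (4)·R1: [0, 8, 8, -6, -10, -12, -10]
R3 ← R3 − (6)·R1: [0, -16, -16, 12, 20, 24, 20]
R4 ← R4 + (3)·R1: [0, 4, 4, -3, -5, -6, -5]
R3 ← R3 + (2)·R2: [0, 0, 0, 0, 0, 0, 0]
R4 ← R4 − (1/2)·R2: [0, 0, 0, 0, 0, 0, 0]
The echelon form has 2 nonzero rows, and every pivot lies in the first 6 columns, so rank(M) = rank([M|b]) = 2.
The system is consistent.

yes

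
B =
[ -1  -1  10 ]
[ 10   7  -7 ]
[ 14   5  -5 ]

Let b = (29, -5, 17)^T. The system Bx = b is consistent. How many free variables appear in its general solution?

Row reduce the augmented matrix [B | b].
R2 ← R2 + (10)·R1: [0, -3, 93, 285]
R3 ← R3 + (14)·R1: [0, -9, 135, 423]
R3 ← R3 − (3)·R2: [0, 0, -144, -432]
The echelon form has 3 nonzero rows, and every pivot lies in the first 3 columns, so rank(B) = rank([B|b]) = 3.
The system is consistent.
Free variables = (unknowns) − (rank) = 3 − 3 = 0.

0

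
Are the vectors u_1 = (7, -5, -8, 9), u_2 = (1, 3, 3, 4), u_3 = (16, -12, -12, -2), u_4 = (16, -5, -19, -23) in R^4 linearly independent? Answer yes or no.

Form the matrix with these vectors as rows and row reduce.
R2 ← R2 − (1/7)·R1: [0, 26/7, 29/7, 19/7]
R3 ← R3 − (16/7)·R1: [0, -4/7, 44/7, -158/7]
R4 ← R4 − (16/7)·R1: [0, 45/7, -5/7, -305/7]
R3 ← R3 + (2/13)·R2: [0, 0, 90/13, -288/13]
R4 ← R4 − (45/26)·R2: [0, 0, -205/26, -1255/26]
R4 ← R4 + (41/36)·R3: [0, 0, 0, -147/2]
4 nonzero rows, so the 4 vectors span a space of dimension 4.
Since 4 = 4, the vectors are linearly independent.

yes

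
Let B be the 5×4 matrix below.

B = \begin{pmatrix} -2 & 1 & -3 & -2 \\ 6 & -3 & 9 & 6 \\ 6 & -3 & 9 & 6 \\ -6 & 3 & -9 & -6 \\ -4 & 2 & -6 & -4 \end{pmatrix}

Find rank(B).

Row reduce to echelon form.
R2 ← R2 + (3)·R1: [0, 0, 0, 0]
R3 ← R3 + (3)·R1: [0, 0, 0, 0]
R4 ← R4 − (3)·R1: [0, 0, 0, 0]
R5 ← R5 − (2)·R1: [0, 0, 0, 0]
Echelon form has 1 nonzero row, so rank(B) = 1.

1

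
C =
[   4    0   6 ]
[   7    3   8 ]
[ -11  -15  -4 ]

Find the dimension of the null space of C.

Row reduce to echelon form.
R2 ← R2 − (7/4)·R1: [0, 3, -5/2]
R3 ← R3 + (11/4)·R1: [0, -15, 25/2]
R3 ← R3 + (5)·R2: [0, 0, 0]
2 nonzero rows, so rank(C) = 2.
C has 3 columns; by rank–nullity, nullity = 3 − 2 = 1.

1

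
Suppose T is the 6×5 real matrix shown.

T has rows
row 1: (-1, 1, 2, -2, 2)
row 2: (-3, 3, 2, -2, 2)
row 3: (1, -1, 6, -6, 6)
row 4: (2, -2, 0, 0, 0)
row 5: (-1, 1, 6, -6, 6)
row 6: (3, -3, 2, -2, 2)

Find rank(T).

2

Row reduce to echelon form.
R2 ← R2 − (3)·R1: [0, 0, -4, 4, -4]
R3 ← R3 + R1: [0, 0, 8, -8, 8]
R4 ← R4 + (2)·R1: [0, 0, 4, -4, 4]
R5 ← R5 − R1: [0, 0, 4, -4, 4]
R6 ← R6 + (3)·R1: [0, 0, 8, -8, 8]
R3 ← R3 + (2)·R2: [0, 0, 0, 0, 0]
R4 ← R4 + R2: [0, 0, 0, 0, 0]
R5 ← R5 + R2: [0, 0, 0, 0, 0]
R6 ← R6 + (2)·R2: [0, 0, 0, 0, 0]
Echelon form has 2 nonzero rows, so rank(T) = 2.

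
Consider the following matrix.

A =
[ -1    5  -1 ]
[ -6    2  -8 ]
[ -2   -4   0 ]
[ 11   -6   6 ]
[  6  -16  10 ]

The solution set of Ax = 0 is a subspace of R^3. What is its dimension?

0

Row reduce to echelon form.
R2 ← R2 − (6)·R1: [0, -28, -2]
R3 ← R3 − (2)·R1: [0, -14, 2]
R4 ← R4 + (11)·R1: [0, 49, -5]
R5 ← R5 + (6)·R1: [0, 14, 4]
R3 ← R3 − (1/2)·R2: [0, 0, 3]
R4 ← R4 + (7/4)·R2: [0, 0, -17/2]
R5 ← R5 + (1/2)·R2: [0, 0, 3]
R4 ← R4 + (17/6)·R3: [0, 0, 0]
R5 ← R5 − R3: [0, 0, 0]
3 nonzero rows, so rank(A) = 3.
A has 3 columns; by rank–nullity, nullity = 3 − 3 = 0.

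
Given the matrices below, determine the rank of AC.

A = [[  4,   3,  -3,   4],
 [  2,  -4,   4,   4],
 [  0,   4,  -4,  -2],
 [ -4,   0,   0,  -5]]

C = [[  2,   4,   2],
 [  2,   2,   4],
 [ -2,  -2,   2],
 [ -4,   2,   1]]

First compute AC:
[[  4,  36,  18],
 [-28,   0,   0],
 [ 24,  12,   6],
 [ 12, -26, -13]]
Now row reduce the product.
R2 ← R2 + (7)·R1: [0, 252, 126]
R3 ← R3 − (6)·R1: [0, -204, -102]
R4 ← R4 − (3)·R1: [0, -134, -67]
R3 ← R3 + (17/21)·R2: [0, 0, 0]
R4 ← R4 + (67/126)·R2: [0, 0, 0]
2 nonzero rows, so rank(AC) = 2.

2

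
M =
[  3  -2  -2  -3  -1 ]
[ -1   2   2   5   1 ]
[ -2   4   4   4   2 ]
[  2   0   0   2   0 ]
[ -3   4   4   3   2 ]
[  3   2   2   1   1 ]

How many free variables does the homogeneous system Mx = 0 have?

2

Row reduce to echelon form.
R2 ← R2 + (1/3)·R1: [0, 4/3, 4/3, 4, 2/3]
R3 ← R3 + (2/3)·R1: [0, 8/3, 8/3, 2, 4/3]
R4 ← R4 − (2/3)·R1: [0, 4/3, 4/3, 4, 2/3]
R5 ← R5 + R1: [0, 2, 2, 0, 1]
R6 ← R6 − R1: [0, 4, 4, 4, 2]
R3 ← R3 − (2)·R2: [0, 0, 0, -6, 0]
R4 ← R4 − R2: [0, 0, 0, 0, 0]
R5 ← R5 − (3/2)·R2: [0, 0, 0, -6, 0]
R6 ← R6 − (3)·R2: [0, 0, 0, -8, 0]
R5 ← R5 − R3: [0, 0, 0, 0, 0]
R6 ← R6 − (4/3)·R3: [0, 0, 0, 0, 0]
3 nonzero rows, so rank(M) = 3.
M has 5 columns; by rank–nullity, nullity = 5 − 3 = 2.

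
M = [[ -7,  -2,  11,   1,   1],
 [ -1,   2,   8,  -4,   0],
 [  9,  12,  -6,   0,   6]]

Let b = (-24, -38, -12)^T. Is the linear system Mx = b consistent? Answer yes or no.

Row reduce the augmented matrix [M | b].
R2 ← R2 − (1/7)·R1: [0, 16/7, 45/7, -29/7, -1/7, -242/7]
R3 ← R3 + (9/7)·R1: [0, 66/7, 57/7, 9/7, 51/7, -300/7]
R3 ← R3 − (33/8)·R2: [0, 0, -147/8, 147/8, 63/8, 399/4]
The echelon form has 3 nonzero rows, and every pivot lies in the first 5 columns, so rank(M) = rank([M|b]) = 3.
The system is consistent.

yes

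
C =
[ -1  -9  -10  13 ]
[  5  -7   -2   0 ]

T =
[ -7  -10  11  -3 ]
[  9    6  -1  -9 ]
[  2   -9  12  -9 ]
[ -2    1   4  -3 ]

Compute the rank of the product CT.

First compute CT:
[[-120,  59, -70, 135],
 [-102, -74,  38,  66]]
Now row reduce the product.
R2 ← R2 − (17/20)·R1: [0, -2483/20, 195/2, -195/4]
2 nonzero rows, so rank(CT) = 2.

2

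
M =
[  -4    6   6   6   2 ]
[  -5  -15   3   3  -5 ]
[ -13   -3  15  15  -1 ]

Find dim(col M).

Row reduce to echelon form.
R2 ← R2 − (5/4)·R1: [0, -45/2, -9/2, -9/2, -15/2]
R3 ← R3 − (13/4)·R1: [0, -45/2, -9/2, -9/2, -15/2]
R3 ← R3 − R2: [0, 0, 0, 0, 0]
Echelon form has 2 nonzero rows, so rank(M) = 2.
The column space has dimension equal to the rank: 2.

2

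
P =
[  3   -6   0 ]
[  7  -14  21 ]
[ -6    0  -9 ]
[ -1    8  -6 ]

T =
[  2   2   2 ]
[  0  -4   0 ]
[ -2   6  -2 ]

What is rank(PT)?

First compute PT:
[[  6,  30,   6],
 [-28, 196, -28],
 [  6, -66,   6],
 [ 10, -70,  10]]
Now row reduce the product.
R2 ← R2 + (14/3)·R1: [0, 336, 0]
R3 ← R3 − R1: [0, -96, 0]
R4 ← R4 − (5/3)·R1: [0, -120, 0]
R3 ← R3 + (2/7)·R2: [0, 0, 0]
R4 ← R4 + (5/14)·R2: [0, 0, 0]
2 nonzero rows, so rank(PT) = 2.

2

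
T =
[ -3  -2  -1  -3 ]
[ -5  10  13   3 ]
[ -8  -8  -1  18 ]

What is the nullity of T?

1

Row reduce to echelon form.
R2 ← R2 − (5/3)·R1: [0, 40/3, 44/3, 8]
R3 ← R3 − (8/3)·R1: [0, -8/3, 5/3, 26]
R3 ← R3 + (1/5)·R2: [0, 0, 23/5, 138/5]
3 nonzero rows, so rank(T) = 3.
T has 4 columns; by rank–nullity, nullity = 4 − 3 = 1.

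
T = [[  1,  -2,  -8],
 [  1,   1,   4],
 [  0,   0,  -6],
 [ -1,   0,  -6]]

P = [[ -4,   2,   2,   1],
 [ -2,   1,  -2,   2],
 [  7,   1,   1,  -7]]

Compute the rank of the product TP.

First compute TP:
[[-56,  -8,  -2,  53],
 [ 22,   7,   4, -25],
 [-42,  -6,  -6,  42],
 [-38,  -8,  -8,  41]]
Now row reduce the product.
R2 ← R2 + (11/28)·R1: [0, 27/7, 45/14, -117/28]
R3 ← R3 − (3/4)·R1: [0, 0, -9/2, 9/4]
R4 ← R4 − (19/28)·R1: [0, -18/7, -93/14, 141/28]
R4 ← R4 + (2/3)·R2: [0, 0, -9/2, 9/4]
R4 ← R4 − R3: [0, 0, 0, 0]
3 nonzero rows, so rank(TP) = 3.

3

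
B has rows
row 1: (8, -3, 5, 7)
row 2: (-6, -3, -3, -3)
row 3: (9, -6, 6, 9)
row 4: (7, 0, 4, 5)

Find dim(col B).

Row reduce to echelon form.
R2 ← R2 + (3/4)·R1: [0, -21/4, 3/4, 9/4]
R3 ← R3 − (9/8)·R1: [0, -21/8, 3/8, 9/8]
R4 ← R4 − (7/8)·R1: [0, 21/8, -3/8, -9/8]
R3 ← R3 − (1/2)·R2: [0, 0, 0, 0]
R4 ← R4 + (1/2)·R2: [0, 0, 0, 0]
Echelon form has 2 nonzero rows, so rank(B) = 2.
The column space has dimension equal to the rank: 2.

2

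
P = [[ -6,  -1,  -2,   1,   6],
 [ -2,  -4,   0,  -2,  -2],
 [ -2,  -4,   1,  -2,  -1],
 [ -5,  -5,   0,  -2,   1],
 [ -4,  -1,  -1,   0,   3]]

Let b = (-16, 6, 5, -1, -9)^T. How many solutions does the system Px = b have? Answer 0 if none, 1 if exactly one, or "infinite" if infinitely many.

Row reduce the augmented matrix [P | b].
R2 ← R2 − (1/3)·R1: [0, -11/3, 2/3, -7/3, -4, 34/3]
R3 ← R3 − (1/3)·R1: [0, -11/3, 5/3, -7/3, -3, 31/3]
R4 ← R4 − (5/6)·R1: [0, -25/6, 5/3, -17/6, -4, 37/3]
R5 ← R5 − (2/3)·R1: [0, -1/3, 1/3, -2/3, -1, 5/3]
R3 ← R3 − R2: [0, 0, 1, 0, 1, -1]
R4 ← R4 − (25/22)·R2: [0, 0, 10/11, -2/11, 6/11, -6/11]
R5 ← R5 − (1/11)·R2: [0, 0, 3/11, -5/11, -7/11, 7/11]
R4 ← R4 − (10/11)·R3: [0, 0, 0, -2/11, -4/11, 4/11]
R5 ← R5 − (3/11)·R3: [0, 0, 0, -5/11, -10/11, 10/11]
R5 ← R5 − (5/2)·R4: [0, 0, 0, 0, 0, 0]
The echelon form has 4 nonzero rows, and every pivot lies in the first 5 columns, so rank(P) = rank([P|b]) = 4.
The system is consistent.
rank = 4 < 5 unknowns, so there are infinitely many solutions.

infinite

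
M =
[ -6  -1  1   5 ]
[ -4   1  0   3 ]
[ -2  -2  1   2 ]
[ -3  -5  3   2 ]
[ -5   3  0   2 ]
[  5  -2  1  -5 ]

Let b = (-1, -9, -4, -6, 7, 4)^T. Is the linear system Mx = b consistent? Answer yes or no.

no

Row reduce the augmented matrix [M | b].
R2 ← R2 − (2/3)·R1: [0, 5/3, -2/3, -1/3, -25/3]
R3 ← R3 − (1/3)·R1: [0, -5/3, 2/3, 1/3, -11/3]
R4 ← R4 − (1/2)·R1: [0, -9/2, 5/2, -1/2, -11/2]
R5 ← R5 − (5/6)·R1: [0, 23/6, -5/6, -13/6, 47/6]
R6 ← R6 + (5/6)·R1: [0, -17/6, 11/6, -5/6, 19/6]
R3 ← R3 + R2: [0, 0, 0, 0, -12]
R4 ← R4 + (27/10)·R2: [0, 0, 7/10, -7/5, -28]
R5 ← R5 − (23/10)·R2: [0, 0, 7/10, -7/5, 27]
R6 ← R6 + (17/10)·R2: [0, 0, 7/10, -7/5, -11]
Swap R3 ↔ R4
R5 ← R5 − R3: [0, 0, 0, 0, 55]
R6 ← R6 − R3: [0, 0, 0, 0, 17]
R5 ← R5 + (55/12)·R4: [0, 0, 0, 0, 0]
R6 ← R6 + (17/12)·R4: [0, 0, 0, 0, 0]
The echelon form has 4 nonzero rows; the last pivot sits in the augmented column, so rank(M) = 3 but rank([M|b]) = 4.
Since the ranks differ, the system is inconsistent.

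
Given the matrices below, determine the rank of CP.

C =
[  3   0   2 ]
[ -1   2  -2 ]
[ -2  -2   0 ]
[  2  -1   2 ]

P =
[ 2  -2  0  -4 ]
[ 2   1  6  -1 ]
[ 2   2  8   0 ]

2

First compute CP:
[[ 10,  -2,  16, -12],
 [ -2,   0,  -4,   2],
 [ -8,   2, -12,  10],
 [  6,  -1,  10,  -7]]
Now row reduce the product.
R2 ← R2 + (1/5)·R1: [0, -2/5, -4/5, -2/5]
R3 ← R3 + (4/5)·R1: [0, 2/5, 4/5, 2/5]
R4 ← R4 − (3/5)·R1: [0, 1/5, 2/5, 1/5]
R3 ← R3 + R2: [0, 0, 0, 0]
R4 ← R4 + (1/2)·R2: [0, 0, 0, 0]
2 nonzero rows, so rank(CP) = 2.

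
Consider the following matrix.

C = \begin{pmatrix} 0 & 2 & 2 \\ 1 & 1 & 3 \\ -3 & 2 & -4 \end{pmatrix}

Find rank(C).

2

Row reduce to echelon form.
Swap R1 ↔ R2
R3 ← R3 + (3)·R1: [0, 5, 5]
R3 ← R3 − (5/2)·R2: [0, 0, 0]
Echelon form has 2 nonzero rows, so rank(C) = 2.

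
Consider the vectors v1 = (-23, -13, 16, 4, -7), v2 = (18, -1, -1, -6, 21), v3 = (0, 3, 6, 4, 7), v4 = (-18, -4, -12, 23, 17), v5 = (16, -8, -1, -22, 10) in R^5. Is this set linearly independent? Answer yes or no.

yes

Form the matrix with these vectors as rows and row reduce.
R2 ← R2 + (18/23)·R1: [0, -257/23, 265/23, -66/23, 357/23]
R4 ← R4 − (18/23)·R1: [0, 142/23, -564/23, 457/23, 517/23]
R5 ← R5 + (16/23)·R1: [0, -392/23, 233/23, -442/23, 118/23]
R3 ← R3 + (69/257)·R2: [0, 0, 2337/257, 830/257, 2870/257]
R4 ← R4 + (142/257)·R2: [0, 0, -4666/257, 4699/257, 7981/257]
R5 ← R5 − (392/257)·R2: [0, 0, -1913/257, -3814/257, -4766/257]
R4 ← R4 + (4666/2337)·R3: [0, 0, 0, 57799/2337, 3041/57]
R5 ← R5 + (1913/2337)·R3: [0, 0, 0, -28504/2337, -536/57]
R5 ← R5 + (4072/8257)·R4: [0, 0, 0, 0, 139600/8257]
5 nonzero rows, so the 5 vectors span a space of dimension 5.
Since 5 = 5, the vectors are linearly independent.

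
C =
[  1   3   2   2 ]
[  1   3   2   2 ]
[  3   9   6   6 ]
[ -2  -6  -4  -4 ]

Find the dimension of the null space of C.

3

Row reduce to echelon form.
R2 ← R2 − R1: [0, 0, 0, 0]
R3 ← R3 − (3)·R1: [0, 0, 0, 0]
R4 ← R4 + (2)·R1: [0, 0, 0, 0]
1 nonzero row, so rank(C) = 1.
C has 4 columns; by rank–nullity, nullity = 4 − 1 = 3.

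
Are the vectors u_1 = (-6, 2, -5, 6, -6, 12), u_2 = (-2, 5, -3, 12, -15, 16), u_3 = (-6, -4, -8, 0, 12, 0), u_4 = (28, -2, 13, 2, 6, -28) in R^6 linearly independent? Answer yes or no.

no

Form the matrix with these vectors as rows and row reduce.
R2 ← R2 − (1/3)·R1: [0, 13/3, -4/3, 10, -13, 12]
R3 ← R3 − R1: [0, -6, -3, -6, 18, -12]
R4 ← R4 + (14/3)·R1: [0, 22/3, -31/3, 30, -22, 28]
R3 ← R3 + (18/13)·R2: [0, 0, -63/13, 102/13, 0, 60/13]
R4 ← R4 − (22/13)·R2: [0, 0, -105/13, 170/13, 0, 100/13]
R4 ← R4 − (5/3)·R3: [0, 0, 0, 0, 0, 0]
3 nonzero rows, so the 4 vectors span a space of dimension 3.
Since 3 < 4, the vectors are linearly dependent.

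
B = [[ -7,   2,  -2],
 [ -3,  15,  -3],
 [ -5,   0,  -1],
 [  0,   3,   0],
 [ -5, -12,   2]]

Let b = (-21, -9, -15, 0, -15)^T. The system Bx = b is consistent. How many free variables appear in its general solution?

0

Row reduce the augmented matrix [B | b].
R2 ← R2 − (3/7)·R1: [0, 99/7, -15/7, 0]
R3 ← R3 − (5/7)·R1: [0, -10/7, 3/7, 0]
R5 ← R5 − (5/7)·R1: [0, -94/7, 24/7, 0]
R3 ← R3 + (10/99)·R2: [0, 0, 7/33, 0]
R4 ← R4 − (7/33)·R2: [0, 0, 5/11, 0]
R5 ← R5 + (94/99)·R2: [0, 0, 46/33, 0]
R4 ← R4 − (15/7)·R3: [0, 0, 0, 0]
R5 ← R5 − (46/7)·R3: [0, 0, 0, 0]
The echelon form has 3 nonzero rows, and every pivot lies in the first 3 columns, so rank(B) = rank([B|b]) = 3.
The system is consistent.
Free variables = (unknowns) − (rank) = 3 − 3 = 0.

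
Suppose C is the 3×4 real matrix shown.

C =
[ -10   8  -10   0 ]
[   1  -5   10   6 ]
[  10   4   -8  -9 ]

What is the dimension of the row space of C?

Row reduce to echelon form.
R2 ← R2 + (1/10)·R1: [0, -21/5, 9, 6]
R3 ← R3 + R1: [0, 12, -18, -9]
R3 ← R3 + (20/7)·R2: [0, 0, 54/7, 57/7]
Echelon form has 3 nonzero rows, so rank(C) = 3.
The row space has dimension equal to the rank: 3.

3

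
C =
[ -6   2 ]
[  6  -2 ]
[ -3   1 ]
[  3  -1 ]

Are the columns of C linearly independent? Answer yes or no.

Row reduce C to echelon form.
R2 ← R2 + R1: [0, 0]
R3 ← R3 − (1/2)·R1: [0, 0]
R4 ← R4 + (1/2)·R1: [0, 0]
1 pivot among 2 columns.
Only 1 < 2 pivot columns, so the columns are linearly dependent.

no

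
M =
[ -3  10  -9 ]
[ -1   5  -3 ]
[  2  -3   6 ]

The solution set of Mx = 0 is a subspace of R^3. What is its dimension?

Row reduce to echelon form.
R2 ← R2 − (1/3)·R1: [0, 5/3, 0]
R3 ← R3 + (2/3)·R1: [0, 11/3, 0]
R3 ← R3 − (11/5)·R2: [0, 0, 0]
2 nonzero rows, so rank(M) = 2.
M has 3 columns; by rank–nullity, nullity = 3 − 2 = 1.

1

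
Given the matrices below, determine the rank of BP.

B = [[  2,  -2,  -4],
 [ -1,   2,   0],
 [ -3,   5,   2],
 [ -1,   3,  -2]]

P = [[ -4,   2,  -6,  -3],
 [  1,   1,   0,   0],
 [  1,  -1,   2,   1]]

First compute BP:
[[-14,   6, -20, -10],
 [  6,   0,   6,   3],
 [ 19,  -3,  22,  11],
 [  5,   3,   2,   1]]
Now row reduce the product.
R2 ← R2 + (3/7)·R1: [0, 18/7, -18/7, -9/7]
R3 ← R3 + (19/14)·R1: [0, 36/7, -36/7, -18/7]
R4 ← R4 + (5/14)·R1: [0, 36/7, -36/7, -18/7]
R3 ← R3 − (2)·R2: [0, 0, 0, 0]
R4 ← R4 − (2)·R2: [0, 0, 0, 0]
2 nonzero rows, so rank(BP) = 2.

2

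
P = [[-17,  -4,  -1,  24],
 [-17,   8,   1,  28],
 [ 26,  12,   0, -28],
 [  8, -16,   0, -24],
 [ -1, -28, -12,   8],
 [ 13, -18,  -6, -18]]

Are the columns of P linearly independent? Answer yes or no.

Row reduce P to echelon form.
R2 ← R2 − R1: [0, 12, 2, 4]
R3 ← R3 + (26/17)·R1: [0, 100/17, -26/17, 148/17]
R4 ← R4 + (8/17)·R1: [0, -304/17, -8/17, -216/17]
R5 ← R5 − (1/17)·R1: [0, -472/17, -203/17, 112/17]
R6 ← R6 + (13/17)·R1: [0, -358/17, -115/17, 6/17]
R3 ← R3 − (25/51)·R2: [0, 0, -128/51, 344/51]
R4 ← R4 + (76/51)·R2: [0, 0, 128/51, -344/51]
R5 ← R5 + (118/51)·R2: [0, 0, -373/51, 808/51]
R6 ← R6 + (179/102)·R2: [0, 0, -166/51, 376/51]
R4 ← R4 + R3: [0, 0, 0, 0]
R5 ← R5 − (373/128)·R3: [0, 0, 0, -61/16]
R6 ← R6 − (83/64)·R3: [0, 0, 0, -11/8]
Swap R4 ↔ R5
R6 ← R6 − (22/61)·R4: [0, 0, 0, 0]
4 pivots among 4 columns.
Every column is a pivot column, so the columns are linearly independent.

yes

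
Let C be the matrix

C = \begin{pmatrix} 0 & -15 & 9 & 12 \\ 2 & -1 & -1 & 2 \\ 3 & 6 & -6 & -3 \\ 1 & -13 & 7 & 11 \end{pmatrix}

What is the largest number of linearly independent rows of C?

2

Row reduce to echelon form.
Swap R1 ↔ R2
R3 ← R3 − (3/2)·R1: [0, 15/2, -9/2, -6]
R4 ← R4 − (1/2)·R1: [0, -25/2, 15/2, 10]
R3 ← R3 + (1/2)·R2: [0, 0, 0, 0]
R4 ← R4 − (5/6)·R2: [0, 0, 0, 0]
Echelon form has 2 nonzero rows, so rank(C) = 2.
The rank gives the maximum number of linearly independent rows: 2.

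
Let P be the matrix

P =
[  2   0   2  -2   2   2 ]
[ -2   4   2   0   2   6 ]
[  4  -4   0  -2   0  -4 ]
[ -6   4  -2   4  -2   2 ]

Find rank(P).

2

Row reduce to echelon form.
R2 ← R2 + R1: [0, 4, 4, -2, 4, 8]
R3 ← R3 − (2)·R1: [0, -4, -4, 2, -4, -8]
R4 ← R4 + (3)·R1: [0, 4, 4, -2, 4, 8]
R3 ← R3 + R2: [0, 0, 0, 0, 0, 0]
R4 ← R4 − R2: [0, 0, 0, 0, 0, 0]
Echelon form has 2 nonzero rows, so rank(P) = 2.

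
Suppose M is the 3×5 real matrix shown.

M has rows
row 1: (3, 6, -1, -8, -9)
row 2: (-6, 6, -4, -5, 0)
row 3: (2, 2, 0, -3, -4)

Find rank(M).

Row reduce to echelon form.
R2 ← R2 + (2)·R1: [0, 18, -6, -21, -18]
R3 ← R3 − (2/3)·R1: [0, -2, 2/3, 7/3, 2]
R3 ← R3 + (1/9)·R2: [0, 0, 0, 0, 0]
Echelon form has 2 nonzero rows, so rank(M) = 2.

2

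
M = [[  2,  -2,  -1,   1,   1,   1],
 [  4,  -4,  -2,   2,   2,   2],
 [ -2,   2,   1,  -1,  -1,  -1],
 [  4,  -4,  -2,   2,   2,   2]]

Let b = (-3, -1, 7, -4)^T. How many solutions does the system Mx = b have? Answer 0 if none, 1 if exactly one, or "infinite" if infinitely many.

Row reduce the augmented matrix [M | b].
R2 ← R2 − (2)·R1: [0, 0, 0, 0, 0, 0, 5]
R3 ← R3 + R1: [0, 0, 0, 0, 0, 0, 4]
R4 ← R4 − (2)·R1: [0, 0, 0, 0, 0, 0, 2]
R3 ← R3 − (4/5)·R2: [0, 0, 0, 0, 0, 0, 0]
R4 ← R4 − (2/5)·R2: [0, 0, 0, 0, 0, 0, 0]
The echelon form has 2 nonzero rows; the last pivot sits in the augmented column, so rank(M) = 1 but rank([M|b]) = 2.
Since the ranks differ, the system is inconsistent.
It has no solutions.

0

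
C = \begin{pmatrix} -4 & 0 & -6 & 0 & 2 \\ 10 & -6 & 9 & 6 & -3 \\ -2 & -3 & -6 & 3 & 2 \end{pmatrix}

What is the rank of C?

Row reduce to echelon form.
R2 ← R2 + (5/2)·R1: [0, -6, -6, 6, 2]
R3 ← R3 − (1/2)·R1: [0, -3, -3, 3, 1]
R3 ← R3 − (1/2)·R2: [0, 0, 0, 0, 0]
Echelon form has 2 nonzero rows, so rank(C) = 2.

2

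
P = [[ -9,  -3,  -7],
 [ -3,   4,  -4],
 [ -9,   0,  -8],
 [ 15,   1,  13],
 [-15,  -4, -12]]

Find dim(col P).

2

Row reduce to echelon form.
R2 ← R2 − (1/3)·R1: [0, 5, -5/3]
R3 ← R3 − R1: [0, 3, -1]
R4 ← R4 + (5/3)·R1: [0, -4, 4/3]
R5 ← R5 − (5/3)·R1: [0, 1, -1/3]
R3 ← R3 − (3/5)·R2: [0, 0, 0]
R4 ← R4 + (4/5)·R2: [0, 0, 0]
R5 ← R5 − (1/5)·R2: [0, 0, 0]
Echelon form has 2 nonzero rows, so rank(P) = 2.
The column space has dimension equal to the rank: 2.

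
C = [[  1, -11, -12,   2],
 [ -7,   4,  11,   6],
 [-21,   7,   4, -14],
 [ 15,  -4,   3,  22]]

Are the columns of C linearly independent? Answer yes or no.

yes

Row reduce C to echelon form.
R2 ← R2 + (7)·R1: [0, -73, -73, 20]
R3 ← R3 + (21)·R1: [0, -224, -248, 28]
R4 ← R4 − (15)·R1: [0, 161, 183, -8]
R3 ← R3 − (224/73)·R2: [0, 0, -24, -2436/73]
R4 ← R4 + (161/73)·R2: [0, 0, 22, 2636/73]
R4 ← R4 + (11/12)·R3: [0, 0, 0, 403/73]
4 pivots among 4 columns.
Every column is a pivot column, so the columns are linearly independent.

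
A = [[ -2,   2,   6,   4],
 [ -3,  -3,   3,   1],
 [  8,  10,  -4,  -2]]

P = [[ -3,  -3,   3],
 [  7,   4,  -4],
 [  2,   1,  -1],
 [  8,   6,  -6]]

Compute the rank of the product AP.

2

First compute AP:
[[ 64,  44, -44],
 [  2,   6,  -6],
 [ 22,   0,   0]]
Now row reduce the product.
R2 ← R2 − (1/32)·R1: [0, 37/8, -37/8]
R3 ← R3 − (11/32)·R1: [0, -121/8, 121/8]
R3 ← R3 + (121/37)·R2: [0, 0, 0]
2 nonzero rows, so rank(AP) = 2.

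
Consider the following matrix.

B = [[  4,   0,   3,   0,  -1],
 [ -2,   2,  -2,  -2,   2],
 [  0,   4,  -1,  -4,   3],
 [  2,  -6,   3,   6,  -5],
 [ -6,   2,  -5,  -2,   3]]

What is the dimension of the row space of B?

Row reduce to echelon form.
R2 ← R2 + (1/2)·R1: [0, 2, -1/2, -2, 3/2]
R4 ← R4 − (1/2)·R1: [0, -6, 3/2, 6, -9/2]
R5 ← R5 + (3/2)·R1: [0, 2, -1/2, -2, 3/2]
R3 ← R3 − (2)·R2: [0, 0, 0, 0, 0]
R4 ← R4 + (3)·R2: [0, 0, 0, 0, 0]
R5 ← R5 − R2: [0, 0, 0, 0, 0]
Echelon form has 2 nonzero rows, so rank(B) = 2.
The row space has dimension equal to the rank: 2.

2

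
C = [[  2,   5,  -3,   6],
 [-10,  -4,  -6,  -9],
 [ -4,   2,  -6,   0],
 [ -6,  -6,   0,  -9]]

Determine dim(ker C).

2

Row reduce to echelon form.
R2 ← R2 + (5)·R1: [0, 21, -21, 21]
R3 ← R3 + (2)·R1: [0, 12, -12, 12]
R4 ← R4 + (3)·R1: [0, 9, -9, 9]
R3 ← R3 − (4/7)·R2: [0, 0, 0, 0]
R4 ← R4 − (3/7)·R2: [0, 0, 0, 0]
2 nonzero rows, so rank(C) = 2.
C has 4 columns; by rank–nullity, nullity = 4 − 2 = 2.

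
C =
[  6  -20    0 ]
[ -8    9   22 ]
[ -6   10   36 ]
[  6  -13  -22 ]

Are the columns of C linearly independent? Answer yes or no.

yes

Row reduce C to echelon form.
R2 ← R2 + (4/3)·R1: [0, -53/3, 22]
R3 ← R3 + R1: [0, -10, 36]
R4 ← R4 − R1: [0, 7, -22]
R3 ← R3 − (30/53)·R2: [0, 0, 1248/53]
R4 ← R4 + (21/53)·R2: [0, 0, -704/53]
R4 ← R4 + (22/39)·R3: [0, 0, 0]
3 pivots among 3 columns.
Every column is a pivot column, so the columns are linearly independent.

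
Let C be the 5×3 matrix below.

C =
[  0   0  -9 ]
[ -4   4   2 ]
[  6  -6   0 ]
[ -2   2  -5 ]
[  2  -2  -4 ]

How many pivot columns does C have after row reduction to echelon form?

2

Row reduce to echelon form.
Swap R1 ↔ R2
R3 ← R3 + (3/2)·R1: [0, 0, 3]
R4 ← R4 − (1/2)·R1: [0, 0, -6]
R5 ← R5 + (1/2)·R1: [0, 0, -3]
R3 ← R3 + (1/3)·R2: [0, 0, 0]
R4 ← R4 − (2/3)·R2: [0, 0, 0]
R5 ← R5 − (1/3)·R2: [0, 0, 0]
Echelon form has 2 nonzero rows, so rank(C) = 2.
Each nonzero row contributes one pivot column: 2 pivot columns.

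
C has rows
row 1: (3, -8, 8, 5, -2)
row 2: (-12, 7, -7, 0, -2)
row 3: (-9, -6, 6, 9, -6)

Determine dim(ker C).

Row reduce to echelon form.
R2 ← R2 + (4)·R1: [0, -25, 25, 20, -10]
R3 ← R3 + (3)·R1: [0, -30, 30, 24, -12]
R3 ← R3 − (6/5)·R2: [0, 0, 0, 0, 0]
2 nonzero rows, so rank(C) = 2.
C has 5 columns; by rank–nullity, nullity = 5 − 2 = 3.

3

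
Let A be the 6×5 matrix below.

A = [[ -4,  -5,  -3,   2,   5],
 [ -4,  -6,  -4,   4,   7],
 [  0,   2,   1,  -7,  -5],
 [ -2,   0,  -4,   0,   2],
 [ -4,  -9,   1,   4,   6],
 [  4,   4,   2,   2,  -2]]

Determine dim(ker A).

1

Row reduce to echelon form.
R2 ← R2 − R1: [0, -1, -1, 2, 2]
R4 ← R4 − (1/2)·R1: [0, 5/2, -5/2, -1, -1/2]
R5 ← R5 − R1: [0, -4, 4, 2, 1]
R6 ← R6 + R1: [0, -1, -1, 4, 3]
R3 ← R3 + (2)·R2: [0, 0, -1, -3, -1]
R4 ← R4 + (5/2)·R2: [0, 0, -5, 4, 9/2]
R5 ← R5 − (4)·R2: [0, 0, 8, -6, -7]
R6 ← R6 − R2: [0, 0, 0, 2, 1]
R4 ← R4 − (5)·R3: [0, 0, 0, 19, 19/2]
R5 ← R5 + (8)·R3: [0, 0, 0, -30, -15]
R5 ← R5 + (30/19)·R4: [0, 0, 0, 0, 0]
R6 ← R6 − (2/19)·R4: [0, 0, 0, 0, 0]
4 nonzero rows, so rank(A) = 4.
A has 5 columns; by rank–nullity, nullity = 5 − 4 = 1.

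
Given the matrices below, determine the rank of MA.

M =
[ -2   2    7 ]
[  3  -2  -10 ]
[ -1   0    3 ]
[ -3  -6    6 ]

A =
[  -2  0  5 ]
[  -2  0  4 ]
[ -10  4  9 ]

2

First compute MA:
[[-70,  28,  61],
 [ 98, -40, -83],
 [-28,  12,  22],
 [-42,  24,  15]]
Now row reduce the product.
R2 ← R2 + (7/5)·R1: [0, -4/5, 12/5]
R3 ← R3 − (2/5)·R1: [0, 4/5, -12/5]
R4 ← R4 − (3/5)·R1: [0, 36/5, -108/5]
R3 ← R3 + R2: [0, 0, 0]
R4 ← R4 + (9)·R2: [0, 0, 0]
2 nonzero rows, so rank(MA) = 2.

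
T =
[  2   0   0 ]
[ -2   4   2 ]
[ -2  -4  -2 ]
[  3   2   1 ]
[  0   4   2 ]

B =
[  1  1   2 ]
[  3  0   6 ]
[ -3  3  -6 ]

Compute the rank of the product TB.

1

First compute TB:
[[  2,   2,   4],
 [  4,   4,   8],
 [ -8,  -8, -16],
 [  6,   6,  12],
 [  6,   6,  12]]
Now row reduce the product.
R2 ← R2 − (2)·R1: [0, 0, 0]
R3 ← R3 + (4)·R1: [0, 0, 0]
R4 ← R4 − (3)·R1: [0, 0, 0]
R5 ← R5 − (3)·R1: [0, 0, 0]
1 nonzero row, so rank(TB) = 1.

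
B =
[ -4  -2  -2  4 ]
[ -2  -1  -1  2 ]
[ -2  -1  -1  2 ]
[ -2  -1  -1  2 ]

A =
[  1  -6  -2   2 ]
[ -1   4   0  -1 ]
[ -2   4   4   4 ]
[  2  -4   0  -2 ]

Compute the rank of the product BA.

1

First compute BA:
[[ 10,  -8,   0, -22],
 [  5,  -4,   0, -11],
 [  5,  -4,   0, -11],
 [  5,  -4,   0, -11]]
Now row reduce the product.
R2 ← R2 − (1/2)·R1: [0, 0, 0, 0]
R3 ← R3 − (1/2)·R1: [0, 0, 0, 0]
R4 ← R4 − (1/2)·R1: [0, 0, 0, 0]
1 nonzero row, so rank(BA) = 1.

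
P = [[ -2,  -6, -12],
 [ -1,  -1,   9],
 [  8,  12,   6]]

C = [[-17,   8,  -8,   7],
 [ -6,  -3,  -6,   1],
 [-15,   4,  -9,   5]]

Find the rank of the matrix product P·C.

First compute PC:
[[250, -46, 160, -80],
 [-112,  31, -67,  37],
 [-298,  52, -190,  98]]
Now row reduce the product.
R2 ← R2 + (56/125)·R1: [0, 1299/125, 117/25, 29/25]
R3 ← R3 + (149/125)·R1: [0, -354/125, 18/25, 66/25]
R3 ← R3 + (118/433)·R2: [0, 0, 864/433, 1280/433]
3 nonzero rows, so rank(PC) = 3.

3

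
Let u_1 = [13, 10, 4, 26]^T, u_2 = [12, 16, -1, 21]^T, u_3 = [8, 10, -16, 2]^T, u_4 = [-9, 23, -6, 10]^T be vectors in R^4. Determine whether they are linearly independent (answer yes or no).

Form the matrix with these vectors as rows and row reduce.
R2 ← R2 − (12/13)·R1: [0, 88/13, -61/13, -3]
R3 ← R3 − (8/13)·R1: [0, 50/13, -240/13, -14]
R4 ← R4 + (9/13)·R1: [0, 389/13, -42/13, 28]
R3 ← R3 − (25/44)·R2: [0, 0, -695/44, -541/44]
R4 ← R4 − (389/88)·R2: [0, 0, 1541/88, 3631/88]
R4 ← R4 + (1541/1390)·R3: [0, 0, 0, 19203/695]
4 nonzero rows, so the 4 vectors span a space of dimension 4.
Since 4 = 4, the vectors are linearly independent.

yes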